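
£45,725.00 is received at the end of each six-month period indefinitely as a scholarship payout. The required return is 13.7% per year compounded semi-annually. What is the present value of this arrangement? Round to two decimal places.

£667,518.25

Periodic rate r = 0.137/2 per half-year.
Level perpetuity: PV = PMT / r = 45,725 / (0.137/2) = £667,518.25.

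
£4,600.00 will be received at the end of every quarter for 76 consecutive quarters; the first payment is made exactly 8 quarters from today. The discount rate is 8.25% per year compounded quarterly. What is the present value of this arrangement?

£152,360.24

Ordinary annuity of 76 payments, first payment at period 8.
Periodic rate r = 0.0825/4 per quarter; n is counted in quarters.
The ordinary-annuity PV formula values the stream one period before the first payment (period 7); discount that back 7 periods:
PV₀ = 4,600 × [1 − (1+r)^−76] / r × (1+r)^−7 = £152,360.24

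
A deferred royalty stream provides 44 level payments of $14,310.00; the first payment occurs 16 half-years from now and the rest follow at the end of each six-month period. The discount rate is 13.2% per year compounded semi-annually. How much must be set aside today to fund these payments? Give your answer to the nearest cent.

$78,132.46

Ordinary annuity of 44 payments, first payment at period 16.
Periodic rate r = 0.132/2 per half-year; n is counted in half-years.
The ordinary-annuity PV formula values the stream one period before the first payment (period 15); discount that back 15 periods:
PV₀ = 14,310 × [1 − (1+r)^−44] / r × (1+r)^−15 = $78,132.46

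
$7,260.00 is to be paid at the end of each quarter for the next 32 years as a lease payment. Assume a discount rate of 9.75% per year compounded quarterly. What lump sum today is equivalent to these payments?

This is an ordinary annuity: 128 payments of $7,260.00 at the end of each quarter.
Periodic rate r = 0.0975/4 per quarter; n is counted in quarters.
PV = PMT × [(1 − (1+r)^−n)/r] = 7,260 × [1 − (1+r)^−128] / r = $284,192.66

$284,192.66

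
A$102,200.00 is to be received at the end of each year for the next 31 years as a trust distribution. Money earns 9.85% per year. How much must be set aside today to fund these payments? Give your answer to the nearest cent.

This is an ordinary annuity: 31 payments of A$102,200.00 at the end of each year.
Periodic rate r = 0.0985 per year.
PV = PMT × [(1 − (1+r)^−n)/r] = 102,200 × [1 − (1+r)^−31] / r = A$981,172.07

A$981,172.07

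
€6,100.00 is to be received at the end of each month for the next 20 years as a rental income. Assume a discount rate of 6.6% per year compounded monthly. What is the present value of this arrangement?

This is an ordinary annuity: 240 payments of €6,100.00 at the end of each month.
Periodic rate r = 0.066/12 per month; n is counted in months.
PV = PMT × [(1 − (1+r)^−n)/r] = 6,100 × [1 − (1+r)^−240] / r = €811,740.07

€811,740.07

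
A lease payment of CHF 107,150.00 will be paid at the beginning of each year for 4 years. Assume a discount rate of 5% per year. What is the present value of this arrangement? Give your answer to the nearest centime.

This is an annuity due: 4 payments of CHF 107,150.00 at the beginning of each year.
Periodic rate r = 0.05 per year.
PV = PMT × [(1 − (1+r)^−n)/r] × (1+r) = 107,150 × [1 − (1+r)^−4] / r × (1+r) = CHF 398,946.03

CHF 398,946.03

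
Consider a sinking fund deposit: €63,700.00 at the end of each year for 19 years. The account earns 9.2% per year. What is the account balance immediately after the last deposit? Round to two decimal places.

€2,993,832.79

This is an ordinary annuity: 19 deposits of €63,700.00 at the end of each year.
Periodic rate r = 0.092 per year.
FV = PMT × [((1+r)^n − 1)/r] = 63,700 × [(1+r)^19 − 1] / r = €2,993,832.79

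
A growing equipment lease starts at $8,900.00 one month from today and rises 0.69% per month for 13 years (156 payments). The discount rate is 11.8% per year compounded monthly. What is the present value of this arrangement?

$1,106,813.49

Periodic rate r = 0.118/12 per month; n is counted in months.
Growing ordinary annuity: PV = PMT₁ × [1 − ((1+g)/(1+r))^n] / (r − g) = 8,900 × [1 − ((1+0.0069)/(1+r))^156] / (r − 0.0069) = $1,106,813.49.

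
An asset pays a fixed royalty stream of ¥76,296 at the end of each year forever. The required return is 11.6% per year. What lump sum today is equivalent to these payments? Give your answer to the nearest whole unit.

¥657,724

Periodic rate r = 0.116 per year.
Level perpetuity: PV = PMT / r = 76,296 / (0.116) = ¥657,724.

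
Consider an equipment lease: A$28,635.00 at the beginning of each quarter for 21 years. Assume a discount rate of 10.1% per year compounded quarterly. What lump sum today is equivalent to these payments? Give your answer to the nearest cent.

A$1,019,553.34

This is an annuity due: 84 payments of A$28,635.00 at the beginning of each quarter.
Periodic rate r = 0.101/4 per quarter; n is counted in quarters.
PV = PMT × [(1 − (1+r)^−n)/r] × (1+r) = 28,635 × [1 − (1+r)^−84] / r × (1+r) = A$1,019,553.34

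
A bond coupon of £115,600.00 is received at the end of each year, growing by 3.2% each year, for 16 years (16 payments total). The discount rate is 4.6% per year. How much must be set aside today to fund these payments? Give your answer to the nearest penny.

Periodic rate r = 0.046 per year.
Growing ordinary annuity: PV = PMT₁ × [1 − ((1+g)/(1+r))^n] / (r − g) = 115,600 × [1 − ((1+0.032)/(1+r))^16] / (r − 0.032) = £1,601,377.51.

£1,601,377.51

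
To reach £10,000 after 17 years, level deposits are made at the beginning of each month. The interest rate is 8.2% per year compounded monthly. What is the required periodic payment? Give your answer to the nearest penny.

£22.53

Level annuity due; solve FV = PMT × [((1+r)^n − 1)/r] × (1+r) for PMT.
Periodic rate r = 0.082/12 per month; n is counted in months.
With n = 204: PMT = 10,000 / ([((1+r)^n − 1)/r] × (1+r)) = £22.53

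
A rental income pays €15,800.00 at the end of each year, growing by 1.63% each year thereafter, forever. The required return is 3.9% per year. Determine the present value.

Periodic rate r = 0.039 per year.
Growing perpetuity (Gordon): PV = PMT₁ / (r − g) = 15,800 / (r − 0.0163) = €696,035.24.

€696,035.24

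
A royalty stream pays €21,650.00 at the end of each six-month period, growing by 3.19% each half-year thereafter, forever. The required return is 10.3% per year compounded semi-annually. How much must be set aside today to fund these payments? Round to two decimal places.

Periodic rate r = 0.103/2 per half-year.
Growing perpetuity (Gordon): PV = PMT₁ / (r − g) = 21,650 / (r − 0.0319) = €1,104,591.84.

€1,104,591.84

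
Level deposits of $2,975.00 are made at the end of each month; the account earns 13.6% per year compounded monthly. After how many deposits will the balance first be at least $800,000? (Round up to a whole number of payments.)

Periodic rate r = 0.136/12 per month; n is counted in months.
Ordinary annuity FV: 800,000 = 2,975 × [((1+r)^n − 1)/r].
(1+r)^n = 1 + 800,000 × r / 2,975, so n = ln(1 + 800,000·r/2,975) / ln(1+r) = 124.06.
Round up to a whole number of payments: n = 125.

125 payments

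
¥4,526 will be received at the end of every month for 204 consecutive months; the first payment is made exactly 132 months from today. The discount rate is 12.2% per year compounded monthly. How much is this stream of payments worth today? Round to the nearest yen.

Ordinary annuity of 204 payments, first payment at period 132.
Periodic rate r = 0.122/12 per month; n is counted in months.
The ordinary-annuity PV formula values the stream one period before the first payment (period 131); discount that back 131 periods:
PV₀ = 4,526 × [1 − (1+r)^−204] / r × (1+r)^−131 = ¥103,290

¥103,290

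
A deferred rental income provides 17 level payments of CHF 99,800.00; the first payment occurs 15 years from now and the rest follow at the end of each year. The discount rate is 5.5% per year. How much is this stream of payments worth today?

CHF 512,401.26

Ordinary annuity of 17 payments, first payment at period 15.
Periodic rate r = 0.055 per year.
The ordinary-annuity PV formula values the stream one period before the first payment (period 14); discount that back 14 periods:
PV₀ = 99,800 × [1 − (1+r)^−17] / r × (1+r)^−14 = CHF 512,401.26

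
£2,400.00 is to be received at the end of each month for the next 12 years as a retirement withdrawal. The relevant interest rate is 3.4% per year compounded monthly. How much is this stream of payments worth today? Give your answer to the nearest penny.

This is an ordinary annuity: 144 payments of £2,400.00 at the end of each month.
Periodic rate r = 0.034/12 per month; n is counted in months.
PV = PMT × [(1 − (1+r)^−n)/r] = 2,400 × [1 − (1+r)^−144] / r = £283,457.54

£283,457.54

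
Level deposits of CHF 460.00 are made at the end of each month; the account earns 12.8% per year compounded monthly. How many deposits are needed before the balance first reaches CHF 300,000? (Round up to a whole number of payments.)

Periodic rate r = 0.128/12 per month; n is counted in months.
Ordinary annuity FV: 300,000 = 460 × [((1+r)^n − 1)/r].
(1+r)^n = 1 + 300,000 × r / 460, so n = ln(1 + 300,000·r/460) / ln(1+r) = 195.47.
Round up to a whole number of payments: n = 196.

196 payments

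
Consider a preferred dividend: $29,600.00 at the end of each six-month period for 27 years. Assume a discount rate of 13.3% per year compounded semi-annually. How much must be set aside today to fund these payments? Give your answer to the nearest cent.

$431,353.88

This is an ordinary annuity: 54 payments of $29,600.00 at the end of each six-month period.
Periodic rate r = 0.133/2 per half-year; n is counted in half-years.
PV = PMT × [(1 − (1+r)^−n)/r] = 29,600 × [1 − (1+r)^−54] / r = $431,353.88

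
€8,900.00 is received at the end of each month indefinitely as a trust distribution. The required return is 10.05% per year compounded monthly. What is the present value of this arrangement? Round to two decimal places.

€1,062,686.57

Periodic rate r = 0.1005/12 per month.
Level perpetuity: PV = PMT / r = 8,900 / (0.1005/12) = €1,062,686.57.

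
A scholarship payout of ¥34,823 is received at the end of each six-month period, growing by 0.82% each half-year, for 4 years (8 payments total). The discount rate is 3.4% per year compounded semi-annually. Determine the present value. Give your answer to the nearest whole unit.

¥265,773

Periodic rate r = 0.034/2 per half-year; n is counted in half-years.
Growing ordinary annuity: PV = PMT₁ × [1 − ((1+g)/(1+r))^n] / (r − g) = 34,823 × [1 − ((1+0.0082)/(1+r))^8] / (r − 0.0082) = ¥265,773.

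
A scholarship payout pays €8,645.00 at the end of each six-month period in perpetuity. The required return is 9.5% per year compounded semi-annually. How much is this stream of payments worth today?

€182,000.00

Periodic rate r = 0.095/2 per half-year.
Level perpetuity: PV = PMT / r = 8,645 / (0.095/2) = €182,000.00.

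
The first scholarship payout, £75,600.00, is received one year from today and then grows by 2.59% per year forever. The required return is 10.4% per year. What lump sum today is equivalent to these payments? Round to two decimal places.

Periodic rate r = 0.104 per year.
Growing perpetuity (Gordon): PV = PMT₁ / (r − g) = 75,600 / (r − 0.0259) = £967,989.76.

£967,989.76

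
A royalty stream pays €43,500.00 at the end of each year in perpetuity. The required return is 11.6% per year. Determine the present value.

€375,000.00

Periodic rate r = 0.116 per year.
Level perpetuity: PV = PMT / r = 43,500 / (0.116) = €375,000.00.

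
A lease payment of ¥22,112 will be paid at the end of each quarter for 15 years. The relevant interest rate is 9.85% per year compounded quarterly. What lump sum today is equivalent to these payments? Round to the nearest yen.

This is an ordinary annuity: 60 payments of ¥22,112 at the end of each quarter.
Periodic rate r = 0.0985/4 per quarter; n is counted in quarters.
PV = PMT × [(1 − (1+r)^−n)/r] = 22,112 × [1 − (1+r)^−60] / r = ¥689,330

¥689,330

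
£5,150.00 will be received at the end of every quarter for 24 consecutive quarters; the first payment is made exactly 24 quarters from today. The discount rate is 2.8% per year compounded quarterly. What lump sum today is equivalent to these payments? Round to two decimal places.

£96,600.29

Ordinary annuity of 24 payments, first payment at period 24.
Periodic rate r = 0.028/4 per quarter; n is counted in quarters.
The ordinary-annuity PV formula values the stream one period before the first payment (period 23); discount that back 23 periods:
PV₀ = 5,150 × [1 − (1+r)^−24] / r × (1+r)^−23 = £96,600.29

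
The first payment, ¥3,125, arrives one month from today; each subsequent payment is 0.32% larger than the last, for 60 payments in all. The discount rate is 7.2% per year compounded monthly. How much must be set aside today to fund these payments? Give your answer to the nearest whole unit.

Periodic rate r = 0.072/12 per month; n is counted in months.
Growing ordinary annuity: PV = PMT₁ × [1 − ((1+g)/(1+r))^n] / (r − g) = 3,125 × [1 − ((1+0.0032)/(1+r))^60] / (r − 0.0032) = ¥171,870.

¥171,870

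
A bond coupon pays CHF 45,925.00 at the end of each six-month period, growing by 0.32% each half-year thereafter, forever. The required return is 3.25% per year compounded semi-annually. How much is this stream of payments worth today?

CHF 3,519,157.09

Periodic rate r = 0.0325/2 per half-year.
Growing perpetuity (Gordon): PV = PMT₁ / (r − g) = 45,925 / (r − 0.0032) = CHF 3,519,157.09.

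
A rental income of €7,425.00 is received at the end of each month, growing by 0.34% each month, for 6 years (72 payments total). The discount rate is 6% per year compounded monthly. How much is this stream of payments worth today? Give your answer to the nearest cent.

Periodic rate r = 0.06/12 per month; n is counted in months.
Growing ordinary annuity: PV = PMT₁ × [1 − ((1+g)/(1+r))^n] / (r − g) = 7,425 × [1 − ((1+0.0034)/(1+r))^72] / (r − 0.0034) = €502,963.19.

€502,963.19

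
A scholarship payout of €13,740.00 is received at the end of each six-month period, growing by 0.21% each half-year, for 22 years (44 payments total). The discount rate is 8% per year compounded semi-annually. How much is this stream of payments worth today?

Periodic rate r = 0.08/2 per half-year; n is counted in half-years.
Growing ordinary annuity: PV = PMT₁ × [1 − ((1+g)/(1+r))^n] / (r − g) = 13,740 × [1 − ((1+0.0021)/(1+r))^44] / (r − 0.0021) = €291,743.73.

€291,743.73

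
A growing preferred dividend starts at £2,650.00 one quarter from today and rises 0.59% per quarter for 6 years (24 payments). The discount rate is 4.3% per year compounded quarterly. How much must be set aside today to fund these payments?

£59,570.50

Periodic rate r = 0.043/4 per quarter; n is counted in quarters.
Growing ordinary annuity: PV = PMT₁ × [1 − ((1+g)/(1+r))^n] / (r − g) = 2,650 × [1 − ((1+0.0059)/(1+r))^24] / (r − 0.0059) = £59,570.50.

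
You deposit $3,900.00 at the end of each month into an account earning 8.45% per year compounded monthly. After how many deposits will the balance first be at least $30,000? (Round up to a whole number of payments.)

8 payments

Periodic rate r = 0.0845/12 per month; n is counted in months.
Ordinary annuity FV: 30,000 = 3,900 × [((1+r)^n − 1)/r].
(1+r)^n = 1 + 30,000 × r / 3,900, so n = ln(1 + 30,000·r/3,900) / ln(1+r) = 7.52.
Round up to a whole number of payments: n = 8.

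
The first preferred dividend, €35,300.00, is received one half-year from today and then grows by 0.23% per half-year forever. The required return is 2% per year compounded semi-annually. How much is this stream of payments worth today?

Periodic rate r = 0.02/2 per half-year.
Growing perpetuity (Gordon): PV = PMT₁ / (r − g) = 35,300 / (r − 0.0023) = €4,584,415.58.

€4,584,415.58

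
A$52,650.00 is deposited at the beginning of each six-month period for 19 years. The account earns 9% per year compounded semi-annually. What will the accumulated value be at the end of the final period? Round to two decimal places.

A$5,289,451.92

This is an annuity due: 38 deposits of A$52,650.00 at the beginning of each six-month period.
Periodic rate r = 0.09/2 per half-year; n is counted in half-years.
FV = PMT × [((1+r)^n − 1)/r] × (1+r) = 52,650 × [(1+r)^38 − 1] / r × (1+r) = A$5,289,451.92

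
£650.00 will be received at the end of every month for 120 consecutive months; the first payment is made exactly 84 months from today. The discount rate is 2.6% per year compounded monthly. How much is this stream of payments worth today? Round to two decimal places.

£57,336.49

Ordinary annuity of 120 payments, first payment at period 84.
Periodic rate r = 0.026/12 per month; n is counted in months.
The ordinary-annuity PV formula values the stream one period before the first payment (period 83); discount that back 83 periods:
PV₀ = 650 × [1 − (1+r)^−120] / r × (1+r)^−83 = £57,336.49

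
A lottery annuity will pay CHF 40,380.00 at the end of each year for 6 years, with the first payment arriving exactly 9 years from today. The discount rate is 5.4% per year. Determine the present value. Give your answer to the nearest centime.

CHF 132,862.02

Ordinary annuity of 6 payments, first payment at period 9.
Periodic rate r = 0.054 per year.
The ordinary-annuity PV formula values the stream one period before the first payment (period 8); discount that back 8 periods:
PV₀ = 40,380 × [1 − (1+r)^−6] / r × (1+r)^−8 = CHF 132,862.02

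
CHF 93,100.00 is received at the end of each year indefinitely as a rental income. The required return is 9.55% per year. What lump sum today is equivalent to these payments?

CHF 974,869.11

Periodic rate r = 0.0955 per year.
Level perpetuity: PV = PMT / r = 93,100 / (0.0955) = CHF 974,869.11.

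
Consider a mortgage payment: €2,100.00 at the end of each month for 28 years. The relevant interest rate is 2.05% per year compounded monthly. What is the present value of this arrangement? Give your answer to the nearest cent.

€536,521.80

This is an ordinary annuity: 336 payments of €2,100.00 at the end of each month.
Periodic rate r = 0.0205/12 per month; n is counted in months.
PV = PMT × [(1 − (1+r)^−n)/r] = 2,100 × [1 − (1+r)^−336] / r = €536,521.80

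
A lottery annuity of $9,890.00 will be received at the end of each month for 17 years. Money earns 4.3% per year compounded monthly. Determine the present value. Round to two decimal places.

This is an ordinary annuity: 204 payments of $9,890.00 at the end of each month.
Periodic rate r = 0.043/12 per month; n is counted in months.
PV = PMT × [(1 − (1+r)^−n)/r] = 9,890 × [1 − (1+r)^−204] / r = $1,429,523.34

$1,429,523.34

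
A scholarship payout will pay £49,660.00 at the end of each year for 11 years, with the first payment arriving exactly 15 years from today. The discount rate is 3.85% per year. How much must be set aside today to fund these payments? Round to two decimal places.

Ordinary annuity of 11 payments, first payment at period 15.
Periodic rate r = 0.0385 per year.
The ordinary-annuity PV formula values the stream one period before the first payment (period 14); discount that back 14 periods:
PV₀ = 49,660 × [1 − (1+r)^−11] / r × (1+r)^−14 = £258,442.46

£258,442.46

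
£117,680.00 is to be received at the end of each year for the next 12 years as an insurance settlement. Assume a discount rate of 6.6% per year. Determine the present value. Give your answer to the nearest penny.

This is an ordinary annuity: 12 payments of £117,680.00 at the end of each year.
Periodic rate r = 0.066 per year.
PV = PMT × [(1 − (1+r)^−n)/r] = 117,680 × [1 − (1+r)^−12] / r = £954,950.36

£954,950.36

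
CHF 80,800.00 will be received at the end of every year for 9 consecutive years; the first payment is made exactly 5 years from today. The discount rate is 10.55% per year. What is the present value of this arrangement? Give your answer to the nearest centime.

Ordinary annuity of 9 payments, first payment at period 5.
Periodic rate r = 0.1055 per year.
The ordinary-annuity PV formula values the stream one period before the first payment (period 4); discount that back 4 periods:
PV₀ = 80,800 × [1 − (1+r)^−9] / r × (1+r)^−4 = CHF 304,852.06

CHF 304,852.06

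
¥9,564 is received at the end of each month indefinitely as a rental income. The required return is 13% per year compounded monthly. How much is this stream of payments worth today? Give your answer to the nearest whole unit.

Periodic rate r = 0.13/12 per month.
Level perpetuity: PV = PMT / r = 9,564 / (0.13/12) = ¥882,831.

¥882,831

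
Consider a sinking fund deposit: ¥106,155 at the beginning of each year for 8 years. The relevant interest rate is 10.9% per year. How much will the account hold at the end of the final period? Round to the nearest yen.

¥1,391,089

This is an annuity due: 8 deposits of ¥106,155 at the beginning of each year.
Periodic rate r = 0.109 per year.
FV = PMT × [((1+r)^n − 1)/r] × (1+r) = 106,155 × [(1+r)^8 − 1] / r × (1+r) = ¥1,391,089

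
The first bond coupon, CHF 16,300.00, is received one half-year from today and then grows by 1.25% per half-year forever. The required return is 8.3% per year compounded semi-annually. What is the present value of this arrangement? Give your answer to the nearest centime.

Periodic rate r = 0.083/2 per half-year.
Growing perpetuity (Gordon): PV = PMT₁ / (r − g) = 16,300 / (r − 0.0125) = CHF 562,068.97.

CHF 562,068.97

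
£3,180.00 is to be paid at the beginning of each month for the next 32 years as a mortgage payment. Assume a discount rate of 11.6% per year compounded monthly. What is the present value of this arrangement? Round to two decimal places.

This is an annuity due: 384 payments of £3,180.00 at the beginning of each month.
Periodic rate r = 0.116/12 per month; n is counted in months.
PV = PMT × [(1 − (1+r)^−n)/r] × (1+r) = 3,180 × [1 − (1+r)^−384] / r × (1+r) = £323,885.72

£323,885.72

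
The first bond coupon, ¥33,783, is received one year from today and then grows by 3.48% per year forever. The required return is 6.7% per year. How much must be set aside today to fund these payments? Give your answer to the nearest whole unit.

Periodic rate r = 0.067 per year.
Growing perpetuity (Gordon): PV = PMT₁ / (r − g) = 33,783 / (r − 0.0348) = ¥1,049,161.

¥1,049,161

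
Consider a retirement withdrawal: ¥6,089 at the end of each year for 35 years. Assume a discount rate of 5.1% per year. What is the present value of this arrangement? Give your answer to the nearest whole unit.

¥98,457

This is an ordinary annuity: 35 payments of ¥6,089 at the end of each year.
Periodic rate r = 0.051 per year.
PV = PMT × [(1 − (1+r)^−n)/r] = 6,089 × [1 − (1+r)^−35] / r = ¥98,457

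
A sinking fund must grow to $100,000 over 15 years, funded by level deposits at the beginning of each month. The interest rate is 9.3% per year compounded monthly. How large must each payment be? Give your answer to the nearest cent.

Level annuity due; solve FV = PMT × [((1+r)^n − 1)/r] × (1+r) for PMT.
Periodic rate r = 0.093/12 per month; n is counted in months.
With n = 180: PMT = 100,000 / ([((1+r)^n − 1)/r] × (1+r)) = $255.21

$255.21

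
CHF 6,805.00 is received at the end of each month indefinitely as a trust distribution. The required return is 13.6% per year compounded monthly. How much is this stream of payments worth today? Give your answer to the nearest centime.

Periodic rate r = 0.136/12 per month.
Level perpetuity: PV = PMT / r = 6,805 / (0.136/12) = CHF 600,441.18.

CHF 600,441.18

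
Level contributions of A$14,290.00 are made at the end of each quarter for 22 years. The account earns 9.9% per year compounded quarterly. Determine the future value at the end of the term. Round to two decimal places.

A$4,386,658.58

This is an ordinary annuity: 88 deposits of A$14,290.00 at the end of each quarter.
Periodic rate r = 0.099/4 per quarter; n is counted in quarters.
FV = PMT × [((1+r)^n − 1)/r] = 14,290 × [(1+r)^88 − 1] / r = A$4,386,658.58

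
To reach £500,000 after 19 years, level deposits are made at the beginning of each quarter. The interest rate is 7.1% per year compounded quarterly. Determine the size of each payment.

£3,105.22

Level annuity due; solve FV = PMT × [((1+r)^n − 1)/r] × (1+r) for PMT.
Periodic rate r = 0.071/4 per quarter; n is counted in quarters.
With n = 76: PMT = 500,000 / ([((1+r)^n − 1)/r] × (1+r)) = £3,105.22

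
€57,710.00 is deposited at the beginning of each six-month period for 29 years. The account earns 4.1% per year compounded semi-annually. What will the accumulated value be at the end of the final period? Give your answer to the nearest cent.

€6,448,216.11

This is an annuity due: 58 deposits of €57,710.00 at the beginning of each six-month period.
Periodic rate r = 0.041/2 per half-year; n is counted in half-years.
FV = PMT × [((1+r)^n − 1)/r] × (1+r) = 57,710 × [(1+r)^58 − 1] / r × (1+r) = €6,448,216.11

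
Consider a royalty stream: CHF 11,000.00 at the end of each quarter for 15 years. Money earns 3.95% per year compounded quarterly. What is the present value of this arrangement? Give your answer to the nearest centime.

CHF 496,194.59

This is an ordinary annuity: 60 payments of CHF 11,000.00 at the end of each quarter.
Periodic rate r = 0.0395/4 per quarter; n is counted in quarters.
PV = PMT × [(1 − (1+r)^−n)/r] = 11,000 × [1 − (1+r)^−60] / r = CHF 496,194.59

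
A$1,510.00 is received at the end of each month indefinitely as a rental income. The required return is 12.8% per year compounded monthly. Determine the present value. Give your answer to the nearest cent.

A$141,562.50

Periodic rate r = 0.128/12 per month.
Level perpetuity: PV = PMT / r = 1,510 / (0.128/12) = A$141,562.50.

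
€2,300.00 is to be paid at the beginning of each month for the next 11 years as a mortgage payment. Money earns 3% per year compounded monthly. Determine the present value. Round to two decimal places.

€258,963.53

This is an annuity due: 132 payments of €2,300.00 at the beginning of each month.
Periodic rate r = 0.03/12 per month; n is counted in months.
PV = PMT × [(1 − (1+r)^−n)/r] × (1+r) = 2,300 × [1 − (1+r)^−132] / r × (1+r) = €258,963.53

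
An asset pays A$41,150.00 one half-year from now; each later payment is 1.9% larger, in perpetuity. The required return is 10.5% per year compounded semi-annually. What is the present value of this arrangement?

A$1,228,358.21

Periodic rate r = 0.105/2 per half-year.
Growing perpetuity (Gordon): PV = PMT₁ / (r − g) = 41,150 / (r − 0.019) = A$1,228,358.21.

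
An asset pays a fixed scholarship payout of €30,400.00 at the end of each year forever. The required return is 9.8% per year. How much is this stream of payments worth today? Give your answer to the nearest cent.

€310,204.08

Periodic rate r = 0.098 per year.
Level perpetuity: PV = PMT / r = 30,400 / (0.098) = €310,204.08.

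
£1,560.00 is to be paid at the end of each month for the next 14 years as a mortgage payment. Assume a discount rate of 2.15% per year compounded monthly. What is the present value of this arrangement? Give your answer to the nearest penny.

£226,140.11

This is an ordinary annuity: 168 payments of £1,560.00 at the end of each month.
Periodic rate r = 0.0215/12 per month; n is counted in months.
PV = PMT × [(1 − (1+r)^−n)/r] = 1,560 × [1 − (1+r)^−168] / r = £226,140.11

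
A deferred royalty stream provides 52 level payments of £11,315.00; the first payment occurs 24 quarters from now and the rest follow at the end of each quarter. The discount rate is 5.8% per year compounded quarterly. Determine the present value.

Ordinary annuity of 52 payments, first payment at period 24.
Periodic rate r = 0.058/4 per quarter; n is counted in quarters.
The ordinary-annuity PV formula values the stream one period before the first payment (period 23); discount that back 23 periods:
PV₀ = 11,315 × [1 − (1+r)^−52] / r × (1+r)^−23 = £295,305.20

£295,305.20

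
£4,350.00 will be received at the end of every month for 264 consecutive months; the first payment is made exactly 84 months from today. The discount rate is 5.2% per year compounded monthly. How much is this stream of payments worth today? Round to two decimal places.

Ordinary annuity of 264 payments, first payment at period 84.
Periodic rate r = 0.052/12 per month; n is counted in months.
The ordinary-annuity PV formula values the stream one period before the first payment (period 83); discount that back 83 periods:
PV₀ = 4,350 × [1 − (1+r)^−264] / r × (1+r)^−83 = £477,243.06

£477,243.06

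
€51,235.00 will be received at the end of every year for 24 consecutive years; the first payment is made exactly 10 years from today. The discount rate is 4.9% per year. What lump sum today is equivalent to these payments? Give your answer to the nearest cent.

€464,150.88

Ordinary annuity of 24 payments, first payment at period 10.
Periodic rate r = 0.049 per year.
The ordinary-annuity PV formula values the stream one period before the first payment (period 9); discount that back 9 periods:
PV₀ = 51,235 × [1 − (1+r)^−24] / r × (1+r)^−9 = €464,150.88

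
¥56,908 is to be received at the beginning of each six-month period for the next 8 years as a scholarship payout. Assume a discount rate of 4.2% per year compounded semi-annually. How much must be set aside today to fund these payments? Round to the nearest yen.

This is an annuity due: 16 payments of ¥56,908 at the beginning of each six-month period.
Periodic rate r = 0.042/2 per half-year; n is counted in half-years.
PV = PMT × [(1 − (1+r)^−n)/r] × (1+r) = 56,908 × [1 − (1+r)^−16] / r × (1+r) = ¥782,693

¥782,693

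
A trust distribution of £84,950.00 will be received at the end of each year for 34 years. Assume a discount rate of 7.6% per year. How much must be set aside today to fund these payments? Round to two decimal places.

This is an ordinary annuity: 34 payments of £84,950.00 at the end of each year.
Periodic rate r = 0.076 per year.
PV = PMT × [(1 − (1+r)^−n)/r] = 84,950 × [1 − (1+r)^−34] / r = £1,025,137.23

£1,025,137.23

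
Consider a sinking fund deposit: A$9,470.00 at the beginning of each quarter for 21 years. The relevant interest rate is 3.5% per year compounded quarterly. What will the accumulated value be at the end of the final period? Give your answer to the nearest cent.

A$1,177,813.77

This is an annuity due: 84 deposits of A$9,470.00 at the beginning of each quarter.
Periodic rate r = 0.035/4 per quarter; n is counted in quarters.
FV = PMT × [((1+r)^n − 1)/r] × (1+r) = 9,470 × [(1+r)^84 − 1] / r × (1+r) = A$1,177,813.77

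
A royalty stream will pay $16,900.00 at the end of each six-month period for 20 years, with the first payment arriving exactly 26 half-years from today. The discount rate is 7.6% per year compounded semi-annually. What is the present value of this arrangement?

$135,672.94

Ordinary annuity of 40 payments, first payment at period 26.
Periodic rate r = 0.076/2 per half-year; n is counted in half-years.
The ordinary-annuity PV formula values the stream one period before the first payment (period 25); discount that back 25 periods:
PV₀ = 16,900 × [1 − (1+r)^−40] / r × (1+r)^−25 = $135,672.94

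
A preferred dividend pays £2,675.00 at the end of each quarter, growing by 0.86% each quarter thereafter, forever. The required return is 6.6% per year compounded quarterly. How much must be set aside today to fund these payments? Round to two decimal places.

£338,607.59

Periodic rate r = 0.066/4 per quarter.
Growing perpetuity (Gordon): PV = PMT₁ / (r − g) = 2,675 / (r − 0.0086) = £338,607.59.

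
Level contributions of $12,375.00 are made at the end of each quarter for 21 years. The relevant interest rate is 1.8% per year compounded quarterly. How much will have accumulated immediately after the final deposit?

$1,259,846.47

This is an ordinary annuity: 84 deposits of $12,375.00 at the end of each quarter.
Periodic rate r = 0.018/4 per quarter; n is counted in quarters.
FV = PMT × [((1+r)^n − 1)/r] = 12,375 × [(1+r)^84 − 1] / r = $1,259,846.47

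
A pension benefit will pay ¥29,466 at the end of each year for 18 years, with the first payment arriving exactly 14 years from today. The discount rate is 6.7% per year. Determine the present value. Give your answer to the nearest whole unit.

¥130,377

Ordinary annuity of 18 payments, first payment at period 14.
Periodic rate r = 0.067 per year.
The ordinary-annuity PV formula values the stream one period before the first payment (period 13); discount that back 13 periods:
PV₀ = 29,466 × [1 − (1+r)^−18] / r × (1+r)^−13 = ¥130,377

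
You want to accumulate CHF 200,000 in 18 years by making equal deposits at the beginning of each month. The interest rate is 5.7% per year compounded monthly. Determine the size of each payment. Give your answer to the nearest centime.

Level annuity due; solve FV = PMT × [((1+r)^n − 1)/r] × (1+r) for PMT.
Periodic rate r = 0.057/12 per month; n is counted in months.
With n = 216: PMT = 200,000 / ([((1+r)^n − 1)/r] × (1+r)) = CHF 530.26

CHF 530.26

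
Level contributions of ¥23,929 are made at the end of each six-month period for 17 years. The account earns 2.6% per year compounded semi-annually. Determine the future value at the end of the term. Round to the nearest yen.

¥1,014,940

This is an ordinary annuity: 34 deposits of ¥23,929 at the end of each six-month period.
Periodic rate r = 0.026/2 per half-year; n is counted in half-years.
FV = PMT × [((1+r)^n − 1)/r] = 23,929 × [(1+r)^34 − 1] / r = ¥1,014,940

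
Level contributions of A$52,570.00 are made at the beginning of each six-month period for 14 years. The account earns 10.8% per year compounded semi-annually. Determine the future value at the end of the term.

This is an annuity due: 28 deposits of A$52,570.00 at the beginning of each six-month period.
Periodic rate r = 0.108/2 per half-year; n is counted in half-years.
FV = PMT × [((1+r)^n − 1)/r] × (1+r) = 52,570 × [(1+r)^28 − 1] / r × (1+r) = A$3,448,178.85

A$3,448,178.85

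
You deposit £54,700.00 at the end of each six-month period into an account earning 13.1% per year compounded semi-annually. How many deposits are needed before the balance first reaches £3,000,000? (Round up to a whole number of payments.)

Periodic rate r = 0.131/2 per half-year; n is counted in half-years.
Ordinary annuity FV: 3,000,000 = 54,700 × [((1+r)^n − 1)/r].
(1+r)^n = 1 + 3,000,000 × r / 54,700, so n = ln(1 + 3,000,000·r/54,700) / ln(1+r) = 24.03.
Round up to a whole number of payments: n = 25.

25 payments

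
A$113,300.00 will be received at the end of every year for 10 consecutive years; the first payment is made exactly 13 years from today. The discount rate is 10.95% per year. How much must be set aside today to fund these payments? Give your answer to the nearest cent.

A$192,163.98

Ordinary annuity of 10 payments, first payment at period 13.
Periodic rate r = 0.1095 per year.
The ordinary-annuity PV formula values the stream one period before the first payment (period 12); discount that back 12 periods:
PV₀ = 113,300 × [1 − (1+r)^−10] / r × (1+r)^−12 = A$192,163.98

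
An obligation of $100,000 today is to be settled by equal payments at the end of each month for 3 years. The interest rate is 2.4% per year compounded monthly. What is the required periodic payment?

Level ordinary annuity; solve PV = PMT × [(1 − (1+r)^−n)/r] for PMT.
Periodic rate r = 0.024/12 per month; n is counted in months.
With n = 36: PMT = 100,000 / ([(1 − (1+r)^−n)/r]) = $2,881.75

$2,881.75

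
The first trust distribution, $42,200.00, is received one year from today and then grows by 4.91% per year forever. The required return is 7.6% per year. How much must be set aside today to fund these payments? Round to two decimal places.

Periodic rate r = 0.076 per year.
Growing perpetuity (Gordon): PV = PMT₁ / (r − g) = 42,200 / (r − 0.0491) = $1,568,773.23.

$1,568,773.23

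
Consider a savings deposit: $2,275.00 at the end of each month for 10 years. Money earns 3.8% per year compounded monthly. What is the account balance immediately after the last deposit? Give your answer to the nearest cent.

$331,484.43

This is an ordinary annuity: 120 deposits of $2,275.00 at the end of each month.
Periodic rate r = 0.038/12 per month; n is counted in months.
FV = PMT × [((1+r)^n − 1)/r] = 2,275 × [(1+r)^120 − 1] / r = $331,484.43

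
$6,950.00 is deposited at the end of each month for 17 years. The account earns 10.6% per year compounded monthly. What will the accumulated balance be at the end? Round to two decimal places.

This is an ordinary annuity: 204 deposits of $6,950.00 at the end of each month.
Periodic rate r = 0.106/12 per month; n is counted in months.
FV = PMT × [((1+r)^n − 1)/r] = 6,950 × [(1+r)^204 − 1] / r = $3,944,966.20

$3,944,966.20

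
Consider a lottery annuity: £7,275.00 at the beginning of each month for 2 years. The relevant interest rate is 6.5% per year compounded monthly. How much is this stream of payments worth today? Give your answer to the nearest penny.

This is an annuity due: 24 payments of £7,275.00 at the beginning of each month.
Periodic rate r = 0.065/12 per month; n is counted in months.
PV = PMT × [(1 − (1+r)^−n)/r] × (1+r) = 7,275 × [1 − (1+r)^−24] / r × (1+r) = £164,198.02

£164,198.02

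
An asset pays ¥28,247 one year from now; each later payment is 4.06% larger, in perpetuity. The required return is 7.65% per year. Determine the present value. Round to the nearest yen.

¥786,825

Periodic rate r = 0.0765 per year.
Growing perpetuity (Gordon): PV = PMT₁ / (r − g) = 28,247 / (r − 0.0406) = ¥786,825.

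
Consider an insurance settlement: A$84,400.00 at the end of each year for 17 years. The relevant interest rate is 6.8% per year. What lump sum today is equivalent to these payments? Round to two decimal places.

This is an ordinary annuity: 17 payments of A$84,400.00 at the end of each year.
Periodic rate r = 0.068 per year.
PV = PMT × [(1 − (1+r)^−n)/r] = 84,400 × [1 − (1+r)^−17] / r = A$835,553.78

A$835,553.78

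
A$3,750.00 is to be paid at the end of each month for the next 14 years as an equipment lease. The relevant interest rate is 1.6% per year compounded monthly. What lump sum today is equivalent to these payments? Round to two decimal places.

A$564,090.75

This is an ordinary annuity: 168 payments of A$3,750.00 at the end of each month.
Periodic rate r = 0.016/12 per month; n is counted in months.
PV = PMT × [(1 − (1+r)^−n)/r] = 3,750 × [1 − (1+r)^−168] / r = A$564,090.75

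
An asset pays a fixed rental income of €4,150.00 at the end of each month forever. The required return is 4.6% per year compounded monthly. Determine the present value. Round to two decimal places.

Periodic rate r = 0.046/12 per month.
Level perpetuity: PV = PMT / r = 4,150 / (0.046/12) = €1,082,608.70.

€1,082,608.70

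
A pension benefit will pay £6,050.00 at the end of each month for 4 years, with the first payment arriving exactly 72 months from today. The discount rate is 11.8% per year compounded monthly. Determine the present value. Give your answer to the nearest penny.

Ordinary annuity of 48 payments, first payment at period 72.
Periodic rate r = 0.118/12 per month; n is counted in months.
The ordinary-annuity PV formula values the stream one period before the first payment (period 71); discount that back 71 periods:
PV₀ = 6,050 × [1 − (1+r)^−48] / r × (1+r)^−71 = £115,115.32

£115,115.32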